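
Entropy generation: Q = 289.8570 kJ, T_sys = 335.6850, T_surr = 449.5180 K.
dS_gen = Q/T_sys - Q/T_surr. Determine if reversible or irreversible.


dS_sys = 289.8570/335.6850 = 0.8635 kJ/K
dS_surr = -289.8570/449.5180 = -0.6448 kJ/K
dS_gen = 0.8635 - 0.6448 = 0.2187 kJ/K (irreversible)

dS_gen = 0.2187 kJ/K, irreversible


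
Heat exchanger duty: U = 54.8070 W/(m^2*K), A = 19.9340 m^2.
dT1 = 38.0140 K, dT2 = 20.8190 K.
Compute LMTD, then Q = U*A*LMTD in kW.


LMTD = 28.5589 K
Q = 54.8070 * 19.9340 * 28.5589 = 31201.2753 W = 31.2013 kW

31.2013 kW


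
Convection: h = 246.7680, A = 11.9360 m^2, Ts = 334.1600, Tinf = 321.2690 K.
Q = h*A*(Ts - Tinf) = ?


dT = 12.8910 K
Q = 246.7680 * 11.9360 * 12.8910 = 37969.4459 W

37969.4459 W


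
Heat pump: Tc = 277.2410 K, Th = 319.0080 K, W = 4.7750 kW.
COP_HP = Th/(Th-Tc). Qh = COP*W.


COP = 319.0080 / 41.7670 = 7.6378
Qh = 7.6378 * 4.7750 = 36.4705 kW

COP = 7.6378, Qh = 36.4705 kW


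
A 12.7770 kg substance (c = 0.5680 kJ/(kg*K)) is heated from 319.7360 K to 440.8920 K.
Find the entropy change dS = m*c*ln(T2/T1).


T2/T1 = 1.3789
ln(T2/T1) = 0.3213
dS = 12.7770 * 0.5680 * 0.3213 = 2.3318 kJ/K

2.3318 kJ/K


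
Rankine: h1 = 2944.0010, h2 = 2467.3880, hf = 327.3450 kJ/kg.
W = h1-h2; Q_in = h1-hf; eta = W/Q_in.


W = 476.6130 kJ/kg
Q_in = 2616.6560 kJ/kg
eta = 0.1821 = 18.2146%

eta = 18.2146%


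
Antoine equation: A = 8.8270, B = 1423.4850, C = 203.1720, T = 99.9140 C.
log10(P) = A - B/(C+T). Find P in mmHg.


C+T = 303.0860
B/(C+T) = 4.6966
log10(P) = 8.8270 - 4.6966 = 4.1304
P = 10^4.1304 = 13500.9007 mmHg

13500.9007 mmHg


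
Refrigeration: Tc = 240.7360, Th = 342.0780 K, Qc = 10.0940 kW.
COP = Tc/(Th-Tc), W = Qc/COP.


COP = 240.7360 / 101.3420 = 2.3755
W = 10.0940 / 2.3755 = 4.2492 kW

COP = 2.3755, W = 4.2492 kW


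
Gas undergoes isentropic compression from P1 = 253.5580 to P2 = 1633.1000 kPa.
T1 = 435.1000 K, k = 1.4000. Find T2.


(k-1)/k = 0.2857
(P2/P1)^exp = 1.7026
T2 = 435.1000 * 1.7026 = 740.8214 K

740.8214 K


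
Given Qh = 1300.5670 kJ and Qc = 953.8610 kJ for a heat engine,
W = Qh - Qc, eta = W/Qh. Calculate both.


W = 1300.5670 - 953.8610 = 346.7060 kJ
eta = 346.7060 / 1300.5670 = 0.2666 = 26.6581%

W = 346.7060 kJ, eta = 26.6581%


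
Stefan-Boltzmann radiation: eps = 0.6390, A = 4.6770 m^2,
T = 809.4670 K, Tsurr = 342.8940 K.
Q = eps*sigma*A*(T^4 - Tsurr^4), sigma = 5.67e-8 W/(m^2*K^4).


T^4 = 4.2934e+11
Tsurr^4 = 1.3824e+10
Q = 0.6390 * 5.67e-8 * 4.6770 * 4.1551e+11 = 70409.9325 W

70409.9325 W


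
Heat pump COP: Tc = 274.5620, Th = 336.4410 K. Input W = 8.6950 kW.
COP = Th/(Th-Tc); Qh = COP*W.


COP = 336.4410 / 61.8790 = 5.4371
Qh = 5.4371 * 8.6950 = 47.2754 kW

COP = 5.4371, Qh = 47.2754 kW


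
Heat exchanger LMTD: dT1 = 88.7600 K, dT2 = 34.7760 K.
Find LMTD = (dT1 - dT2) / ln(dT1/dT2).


dT1/dT2 = 2.5523
ln(dT1/dT2) = 0.9370
LMTD = 53.9840 / 0.9370 = 57.6131 K

57.6131 K


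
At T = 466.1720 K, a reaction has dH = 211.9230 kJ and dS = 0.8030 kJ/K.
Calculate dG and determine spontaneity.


T*dS = 466.1720 * 0.8030 = 374.3361 kJ
dG = 211.9230 - 374.3361 = -162.4131 kJ (spontaneous)

dG = -162.4131 kJ, spontaneous


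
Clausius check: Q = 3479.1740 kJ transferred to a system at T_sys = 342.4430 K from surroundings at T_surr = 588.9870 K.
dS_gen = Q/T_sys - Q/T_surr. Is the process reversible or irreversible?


dS_sys = 3479.1740/342.4430 = 10.1599 kJ/K
dS_surr = -3479.1740/588.9870 = -5.9070 kJ/K
dS_gen = 10.1599 - 5.9070 = 4.2528 kJ/K (irreversible)

dS_gen = 4.2528 kJ/K, irreversible


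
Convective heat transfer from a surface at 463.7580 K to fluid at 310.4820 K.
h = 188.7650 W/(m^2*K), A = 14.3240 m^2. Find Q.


dT = 153.2760 K
Q = 188.7650 * 14.3240 * 153.2760 = 414438.3567 W

414438.3567 W


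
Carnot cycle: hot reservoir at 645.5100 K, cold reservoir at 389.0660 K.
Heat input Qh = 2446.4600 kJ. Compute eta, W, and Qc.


eta = 1 - 389.0660/645.5100 = 0.3973
W = 0.3973 * 2446.4600 = 971.9137 kJ
Qc = 2446.4600 - 971.9137 = 1474.5463 kJ

eta = 39.7273%, W = 971.9137 kJ, Qc = 1474.5463 kJ


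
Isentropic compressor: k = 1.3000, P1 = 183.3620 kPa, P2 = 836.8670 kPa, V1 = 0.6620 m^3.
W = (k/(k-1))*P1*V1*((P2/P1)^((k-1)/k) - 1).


(k-1)/k = 0.2308
(P2/P1)^exp = 1.4196
W = 4.3333 * 183.3620 * 0.6620 * (1.4196 - 1) = 220.6961 kJ

220.6961 kJ


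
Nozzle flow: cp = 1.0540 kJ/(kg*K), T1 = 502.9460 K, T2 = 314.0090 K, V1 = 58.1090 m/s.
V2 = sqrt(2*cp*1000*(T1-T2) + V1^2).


dT = 188.9370 K
2*cp*1000*dT = 398279.1960
V1^2 = 3376.6559
V2 = sqrt(401655.8519) = 633.7632 m/s

633.7632 m/s


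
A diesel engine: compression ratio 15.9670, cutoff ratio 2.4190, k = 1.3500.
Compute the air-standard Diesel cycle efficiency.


r^(k-1) = 2.6371
rc^k = 3.2954
eta = 0.5456 = 54.5625%

54.5625%


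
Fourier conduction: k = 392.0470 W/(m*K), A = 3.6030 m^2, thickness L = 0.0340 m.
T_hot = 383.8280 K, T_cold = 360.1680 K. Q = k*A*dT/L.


dT = 23.6600 K
Q = 392.0470 * 3.6030 * 23.6600 / 0.0340 = 982965.3755 W

982965.3755 W


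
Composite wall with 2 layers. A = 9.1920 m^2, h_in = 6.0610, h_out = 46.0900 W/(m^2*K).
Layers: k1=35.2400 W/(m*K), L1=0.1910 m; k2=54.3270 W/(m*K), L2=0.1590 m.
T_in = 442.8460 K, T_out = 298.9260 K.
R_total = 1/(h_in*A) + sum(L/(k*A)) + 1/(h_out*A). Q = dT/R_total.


R_conv_in = 1/(6.0610*9.1920) = 0.0179
R_1 = 0.1910/(35.2400*9.1920) = 0.0006
R_2 = 0.1590/(54.3270*9.1920) = 0.0003
R_conv_out = 1/(46.0900*9.1920) = 0.0024
R_total = 0.0212 K/W
Q = 143.9200 / 0.0212 = 6783.0315 W

R_total = 0.0212 K/W, Q = 6783.0315 W


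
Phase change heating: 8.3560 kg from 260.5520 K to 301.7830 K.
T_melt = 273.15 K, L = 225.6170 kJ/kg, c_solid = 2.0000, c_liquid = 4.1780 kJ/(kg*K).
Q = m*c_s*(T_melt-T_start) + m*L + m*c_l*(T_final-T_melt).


Q1 (sensible, solid) = 8.3560 * 2.0000 * 12.5980 = 210.5378 kJ
Q2 (latent) = 8.3560 * 225.6170 = 1885.2557 kJ
Q3 (sensible, liquid) = 8.3560 * 4.1780 * 28.6330 = 999.6172 kJ
Q_total = 3095.4106 kJ

3095.4106 kJ


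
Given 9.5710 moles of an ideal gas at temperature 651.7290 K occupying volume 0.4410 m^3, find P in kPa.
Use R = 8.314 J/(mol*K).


P = nRT/V = 9.5710 * 8.314 * 651.7290 / 0.4410
= 51860.2233 / 0.4410 = 117596.8783 Pa = 117.5969 kPa

117.5969 kPa


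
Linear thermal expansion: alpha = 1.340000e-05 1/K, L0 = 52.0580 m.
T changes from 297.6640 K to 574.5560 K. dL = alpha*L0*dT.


dT = 276.8920 K
dL = 1.340000e-05 * 52.0580 * 276.8920 = 0.193154 m
L_final = 52.251154 m

dL = 0.193154 m


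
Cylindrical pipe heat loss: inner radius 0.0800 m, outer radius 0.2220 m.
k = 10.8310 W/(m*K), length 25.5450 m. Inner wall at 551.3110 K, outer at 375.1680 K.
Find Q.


dT = 176.1430 K
ln(ro/ri) = 1.0207
Q = 2*pi*10.8310*25.5450*176.1430 / 1.0207 = 300014.7190 W

300014.7190 W


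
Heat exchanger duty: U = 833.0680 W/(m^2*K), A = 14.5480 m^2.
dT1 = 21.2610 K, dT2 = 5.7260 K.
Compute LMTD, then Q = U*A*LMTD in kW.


LMTD = 11.8420 K
Q = 833.0680 * 14.5480 * 11.8420 = 143518.6824 W = 143.5187 kW

143.5187 kW


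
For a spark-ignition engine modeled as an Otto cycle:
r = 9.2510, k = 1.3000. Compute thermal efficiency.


r^(k-1) = 1.9492
eta = 1 - 1/1.9492 = 0.4870 = 48.6969%

48.6969%


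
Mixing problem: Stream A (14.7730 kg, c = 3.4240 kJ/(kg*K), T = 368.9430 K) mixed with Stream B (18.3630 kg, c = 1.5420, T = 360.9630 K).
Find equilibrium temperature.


num = 28883.0889
den = 78.8985
Tf = 366.0791 K

366.0791 K


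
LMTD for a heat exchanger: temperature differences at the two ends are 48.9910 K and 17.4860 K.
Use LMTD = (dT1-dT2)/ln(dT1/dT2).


dT1/dT2 = 2.8017
ln(dT1/dT2) = 1.0302
LMTD = 31.5050 / 1.0302 = 30.5804 K

30.5804 K


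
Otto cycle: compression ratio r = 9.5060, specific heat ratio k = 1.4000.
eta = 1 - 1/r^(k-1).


r^(k-1) = 2.4615
eta = 1 - 1/2.4615 = 0.5937 = 59.3743%

59.3743%


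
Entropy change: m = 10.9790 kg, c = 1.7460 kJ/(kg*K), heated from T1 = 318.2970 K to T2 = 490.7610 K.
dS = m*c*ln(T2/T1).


T2/T1 = 1.5418
ln(T2/T1) = 0.4330
dS = 10.9790 * 1.7460 * 0.4330 = 8.2998 kJ/K

8.2998 kJ/K


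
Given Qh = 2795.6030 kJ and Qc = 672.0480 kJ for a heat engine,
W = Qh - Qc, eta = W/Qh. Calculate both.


W = 2795.6030 - 672.0480 = 2123.5550 kJ
eta = 2123.5550 / 2795.6030 = 0.7596 = 75.9605%

W = 2123.5550 kJ, eta = 75.9605%


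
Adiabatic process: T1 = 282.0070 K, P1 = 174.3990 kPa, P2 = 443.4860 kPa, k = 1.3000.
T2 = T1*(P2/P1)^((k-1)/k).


(k-1)/k = 0.2308
(P2/P1)^exp = 1.2403
T2 = 282.0070 * 1.2403 = 349.7832 K

349.7832 K


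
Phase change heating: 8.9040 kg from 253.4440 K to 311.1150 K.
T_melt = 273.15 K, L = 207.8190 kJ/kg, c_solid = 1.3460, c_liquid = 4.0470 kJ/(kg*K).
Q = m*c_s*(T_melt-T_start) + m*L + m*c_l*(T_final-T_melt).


Q1 (sensible, solid) = 8.9040 * 1.3460 * 19.7060 = 236.1722 kJ
Q2 (latent) = 8.9040 * 207.8190 = 1850.4204 kJ
Q3 (sensible, liquid) = 8.9040 * 4.0470 * 37.9650 = 1368.0493 kJ
Q_total = 3454.6419 kJ

3454.6419 kJ


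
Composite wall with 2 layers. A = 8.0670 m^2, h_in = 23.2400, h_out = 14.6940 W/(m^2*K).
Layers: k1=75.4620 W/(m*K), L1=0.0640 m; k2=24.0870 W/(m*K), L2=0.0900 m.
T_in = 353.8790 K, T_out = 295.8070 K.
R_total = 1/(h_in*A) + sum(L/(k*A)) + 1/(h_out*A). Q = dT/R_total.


R_conv_in = 1/(23.2400*8.0670) = 0.0053
R_1 = 0.0640/(75.4620*8.0670) = 0.0001
R_2 = 0.0900/(24.0870*8.0670) = 0.0005
R_conv_out = 1/(14.6940*8.0670) = 0.0084
R_total = 0.0143 K/W
Q = 58.0720 / 0.0143 = 4050.0703 W

R_total = 0.0143 K/W, Q = 4050.0703 W


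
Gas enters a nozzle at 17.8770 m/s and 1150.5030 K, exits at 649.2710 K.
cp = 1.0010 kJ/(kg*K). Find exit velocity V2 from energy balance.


dT = 501.2320 K
2*cp*1000*dT = 1003466.4640
V1^2 = 319.5871
V2 = sqrt(1003786.0511) = 1001.8912 m/s

1001.8912 m/s


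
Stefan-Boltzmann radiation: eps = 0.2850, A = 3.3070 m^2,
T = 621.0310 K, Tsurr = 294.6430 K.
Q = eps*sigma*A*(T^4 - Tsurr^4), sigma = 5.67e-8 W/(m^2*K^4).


T^4 = 1.4875e+11
Tsurr^4 = 7.5368e+09
Q = 0.2850 * 5.67e-8 * 3.3070 * 1.4121e+11 = 7546.2898 W

7546.2898 W


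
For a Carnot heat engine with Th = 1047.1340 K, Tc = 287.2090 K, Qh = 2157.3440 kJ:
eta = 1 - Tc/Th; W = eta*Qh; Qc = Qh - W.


eta = 1 - 287.2090/1047.1340 = 0.7257
W = 0.7257 * 2157.3440 = 1565.6254 kJ
Qc = 2157.3440 - 1565.6254 = 591.7186 kJ

eta = 72.5719%, W = 1565.6254 kJ, Qc = 591.7186 kJ


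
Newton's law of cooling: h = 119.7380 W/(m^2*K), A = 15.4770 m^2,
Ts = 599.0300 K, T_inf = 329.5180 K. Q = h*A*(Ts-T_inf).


dT = 269.5120 K
Q = 119.7380 * 15.4770 * 269.5120 = 499455.6027 W

499455.6027 W


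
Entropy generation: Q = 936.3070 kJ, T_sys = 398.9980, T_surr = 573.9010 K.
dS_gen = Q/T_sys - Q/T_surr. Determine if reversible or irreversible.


dS_sys = 936.3070/398.9980 = 2.3466 kJ/K
dS_surr = -936.3070/573.9010 = -1.6315 kJ/K
dS_gen = 2.3466 - 1.6315 = 0.7152 kJ/K (irreversible)

dS_gen = 0.7152 kJ/K, irreversible


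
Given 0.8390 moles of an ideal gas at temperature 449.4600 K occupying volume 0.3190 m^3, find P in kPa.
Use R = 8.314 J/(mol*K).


P = nRT/V = 0.8390 * 8.314 * 449.4600 / 0.3190
= 3135.1840 / 0.3190 = 9828.1629 Pa = 9.8282 kPa

9.8282 kPa


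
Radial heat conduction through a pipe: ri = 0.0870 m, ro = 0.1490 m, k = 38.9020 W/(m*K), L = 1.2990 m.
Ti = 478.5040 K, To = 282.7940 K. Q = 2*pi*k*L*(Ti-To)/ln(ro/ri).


dT = 195.7100 K
ln(ro/ri) = 0.5380
Q = 2*pi*38.9020*1.2990*195.7100 / 0.5380 = 115494.3835 W

115494.3835 W


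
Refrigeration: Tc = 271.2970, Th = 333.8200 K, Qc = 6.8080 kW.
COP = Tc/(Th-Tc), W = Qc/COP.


COP = 271.2970 / 62.5230 = 4.3392
W = 6.8080 / 4.3392 = 1.5690 kW

COP = 4.3392, W = 1.5690 kW


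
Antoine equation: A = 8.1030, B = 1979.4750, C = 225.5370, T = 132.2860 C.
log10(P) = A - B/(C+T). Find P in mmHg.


C+T = 357.8230
B/(C+T) = 5.5320
log10(P) = 8.1030 - 5.5320 = 2.5710
P = 10^2.5710 = 372.3961 mmHg

372.3961 mmHg


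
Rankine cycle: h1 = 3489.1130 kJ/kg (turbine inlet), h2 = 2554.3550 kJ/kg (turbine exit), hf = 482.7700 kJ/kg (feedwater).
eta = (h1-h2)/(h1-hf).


W = 934.7580 kJ/kg
Q_in = 3006.3430 kJ/kg
eta = 0.3109 = 31.0929%

eta = 31.0929%


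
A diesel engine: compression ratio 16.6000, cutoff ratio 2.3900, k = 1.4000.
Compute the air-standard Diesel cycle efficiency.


r^(k-1) = 3.0764
rc^k = 3.3865
eta = 0.6014 = 60.1357%

60.1357%


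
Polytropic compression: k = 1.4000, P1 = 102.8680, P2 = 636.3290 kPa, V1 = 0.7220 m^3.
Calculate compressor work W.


(k-1)/k = 0.2857
(P2/P1)^exp = 1.6831
W = 3.5000 * 102.8680 * 0.7220 * (1.6831 - 1) = 177.5749 kJ

177.5749 kJ


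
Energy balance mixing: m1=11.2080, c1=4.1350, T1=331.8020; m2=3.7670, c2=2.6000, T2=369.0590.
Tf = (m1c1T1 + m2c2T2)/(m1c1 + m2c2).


num = 18992.0279
den = 56.1393
Tf = 338.3019 K

338.3019 K


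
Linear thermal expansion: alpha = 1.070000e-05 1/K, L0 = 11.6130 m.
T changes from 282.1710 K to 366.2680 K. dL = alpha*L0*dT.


dT = 84.0970 K
dL = 1.070000e-05 * 11.6130 * 84.0970 = 0.010450 m
L_final = 11.623450 m

dL = 0.010450 m


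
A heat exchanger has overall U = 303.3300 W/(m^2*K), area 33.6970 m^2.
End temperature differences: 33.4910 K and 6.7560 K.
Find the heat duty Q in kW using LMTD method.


LMTD = 16.7005 K
Q = 303.3300 * 33.6970 * 16.7005 = 170701.4872 W = 170.7015 kW

170.7015 kW


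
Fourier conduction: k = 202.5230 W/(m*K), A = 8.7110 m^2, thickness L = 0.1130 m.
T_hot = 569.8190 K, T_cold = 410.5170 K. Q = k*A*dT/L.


dT = 159.3020 K
Q = 202.5230 * 8.7110 * 159.3020 / 0.1130 = 2487053.6313 W

2487053.6313 W


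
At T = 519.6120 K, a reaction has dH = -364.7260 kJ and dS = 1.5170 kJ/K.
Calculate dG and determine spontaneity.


T*dS = 519.6120 * 1.5170 = 788.2514 kJ
dG = -364.7260 - 788.2514 = -1152.9774 kJ (spontaneous)

dG = -1152.9774 kJ, spontaneous


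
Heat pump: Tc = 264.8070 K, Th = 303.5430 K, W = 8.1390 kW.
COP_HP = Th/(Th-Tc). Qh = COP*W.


COP = 303.5430 / 38.7360 = 7.8362
Qh = 7.8362 * 8.1390 = 63.7788 kW

COP = 7.8362, Qh = 63.7788 kW


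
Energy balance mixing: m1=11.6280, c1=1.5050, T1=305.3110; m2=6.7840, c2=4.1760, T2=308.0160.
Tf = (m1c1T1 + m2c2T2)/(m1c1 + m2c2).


num = 14069.0736
den = 45.8301
Tf = 306.9831 K

306.9831 K


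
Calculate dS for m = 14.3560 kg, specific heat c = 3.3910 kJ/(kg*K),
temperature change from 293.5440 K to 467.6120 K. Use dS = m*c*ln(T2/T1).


T2/T1 = 1.5930
ln(T2/T1) = 0.4656
dS = 14.3560 * 3.3910 * 0.4656 = 22.6665 kJ/K

22.6665 kJ/K


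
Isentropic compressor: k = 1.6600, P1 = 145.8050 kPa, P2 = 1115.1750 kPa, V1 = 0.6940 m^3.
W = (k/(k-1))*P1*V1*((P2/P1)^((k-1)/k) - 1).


(k-1)/k = 0.3976
(P2/P1)^exp = 2.2454
W = 2.5152 * 145.8050 * 0.6940 * (2.2454 - 1) = 316.9675 kJ

316.9675 kJ


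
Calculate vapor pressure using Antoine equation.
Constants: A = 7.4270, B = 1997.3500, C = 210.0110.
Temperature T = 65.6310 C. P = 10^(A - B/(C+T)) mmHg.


C+T = 275.6420
B/(C+T) = 7.2462
log10(P) = 7.4270 - 7.2462 = 0.1808
P = 10^0.1808 = 1.5164 mmHg

1.5164 mmHg


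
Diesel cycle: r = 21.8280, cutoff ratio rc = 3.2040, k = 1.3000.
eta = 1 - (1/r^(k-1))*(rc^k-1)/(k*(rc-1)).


r^(k-1) = 2.5218
rc^k = 4.5436
eta = 0.5096 = 50.9560%

50.9560%


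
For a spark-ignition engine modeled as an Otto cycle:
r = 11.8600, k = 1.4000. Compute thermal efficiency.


r^(k-1) = 2.6893
eta = 1 - 1/2.6893 = 0.6282 = 62.8151%

62.8151%


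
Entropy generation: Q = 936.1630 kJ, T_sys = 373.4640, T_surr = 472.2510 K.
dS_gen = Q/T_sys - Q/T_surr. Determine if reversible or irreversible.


dS_sys = 936.1630/373.4640 = 2.5067 kJ/K
dS_surr = -936.1630/472.2510 = -1.9823 kJ/K
dS_gen = 2.5067 - 1.9823 = 0.5244 kJ/K (irreversible)

dS_gen = 0.5244 kJ/K, irreversible


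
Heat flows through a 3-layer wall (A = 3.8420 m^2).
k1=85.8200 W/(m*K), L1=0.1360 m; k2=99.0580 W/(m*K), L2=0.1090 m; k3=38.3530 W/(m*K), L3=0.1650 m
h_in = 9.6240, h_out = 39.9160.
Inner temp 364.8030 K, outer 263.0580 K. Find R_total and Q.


R_conv_in = 1/(9.6240*3.8420) = 0.0270
R_1 = 0.1360/(85.8200*3.8420) = 0.0004
R_2 = 0.1090/(99.0580*3.8420) = 0.0003
R_3 = 0.1650/(38.3530*3.8420) = 0.0011
R_conv_out = 1/(39.9160*3.8420) = 0.0065
R_total = 0.0354 K/W
Q = 101.7450 / 0.0354 = 2875.4226 W

R_total = 0.0354 K/W, Q = 2875.4226 W


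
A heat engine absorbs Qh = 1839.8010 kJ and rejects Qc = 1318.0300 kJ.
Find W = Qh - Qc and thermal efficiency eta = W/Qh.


W = 1839.8010 - 1318.0300 = 521.7710 kJ
eta = 521.7710 / 1839.8010 = 0.2836 = 28.3602%

W = 521.7710 kJ, eta = 28.3602%


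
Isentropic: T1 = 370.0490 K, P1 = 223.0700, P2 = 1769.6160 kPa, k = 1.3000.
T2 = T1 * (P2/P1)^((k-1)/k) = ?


(k-1)/k = 0.2308
(P2/P1)^exp = 1.6127
T2 = 370.0490 * 1.6127 = 596.7904 K

596.7904 K


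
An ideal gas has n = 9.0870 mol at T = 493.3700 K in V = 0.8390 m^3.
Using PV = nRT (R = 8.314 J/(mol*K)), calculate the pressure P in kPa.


P = nRT/V = 9.0870 * 8.314 * 493.3700 / 0.8390
= 37273.7670 / 0.8390 = 44426.4208 Pa = 44.4264 kPa

44.4264 kPa


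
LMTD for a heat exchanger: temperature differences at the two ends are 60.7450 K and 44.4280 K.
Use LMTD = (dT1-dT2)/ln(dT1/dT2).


dT1/dT2 = 1.3673
ln(dT1/dT2) = 0.3128
LMTD = 16.3170 / 0.3128 = 52.1618 K

52.1618 K


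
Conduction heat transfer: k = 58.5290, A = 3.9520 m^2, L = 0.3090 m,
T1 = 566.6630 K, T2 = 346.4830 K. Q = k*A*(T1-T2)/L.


dT = 220.1800 K
Q = 58.5290 * 3.9520 * 220.1800 / 0.3090 = 164819.0581 W

164819.0581 W


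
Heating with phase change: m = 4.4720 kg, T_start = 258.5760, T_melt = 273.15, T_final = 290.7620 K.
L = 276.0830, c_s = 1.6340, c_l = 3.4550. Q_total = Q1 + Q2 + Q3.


Q1 (sensible, solid) = 4.4720 * 1.6340 * 14.5740 = 106.4958 kJ
Q2 (latent) = 4.4720 * 276.0830 = 1234.6432 kJ
Q3 (sensible, liquid) = 4.4720 * 3.4550 * 17.6120 = 272.1188 kJ
Q_total = 1613.2578 kJ

1613.2578 kJ


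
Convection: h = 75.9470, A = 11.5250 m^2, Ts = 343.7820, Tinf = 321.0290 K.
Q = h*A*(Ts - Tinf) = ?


dT = 22.7530 K
Q = 75.9470 * 11.5250 * 22.7530 = 19915.4546 W

19915.4546 W


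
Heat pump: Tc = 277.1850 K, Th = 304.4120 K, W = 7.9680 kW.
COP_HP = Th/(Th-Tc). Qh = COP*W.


COP = 304.4120 / 27.2270 = 11.1805
Qh = 11.1805 * 7.9680 = 89.0864 kW

COP = 11.1805, Qh = 89.0864 kW


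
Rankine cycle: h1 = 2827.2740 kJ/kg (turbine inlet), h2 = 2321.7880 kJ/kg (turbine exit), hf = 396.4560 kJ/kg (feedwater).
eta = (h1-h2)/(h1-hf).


W = 505.4860 kJ/kg
Q_in = 2430.8180 kJ/kg
eta = 0.2079 = 20.7949%

eta = 20.7949%


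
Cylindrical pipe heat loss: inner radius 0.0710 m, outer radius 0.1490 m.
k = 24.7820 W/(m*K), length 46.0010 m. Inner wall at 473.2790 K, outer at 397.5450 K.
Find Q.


dT = 75.7340 K
ln(ro/ri) = 0.7413
Q = 2*pi*24.7820*46.0010*75.7340 / 0.7413 = 731812.8941 W

731812.8941 W


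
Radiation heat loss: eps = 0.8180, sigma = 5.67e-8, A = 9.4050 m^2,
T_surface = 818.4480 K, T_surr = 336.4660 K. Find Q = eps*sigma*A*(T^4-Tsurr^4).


T^4 = 4.4871e+11
Tsurr^4 = 1.2816e+10
Q = 0.8180 * 5.67e-8 * 9.4050 * 4.3589e+11 = 190140.3424 W

190140.3424 W


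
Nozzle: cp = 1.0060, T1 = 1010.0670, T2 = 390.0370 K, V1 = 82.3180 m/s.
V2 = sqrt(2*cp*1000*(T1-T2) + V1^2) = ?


dT = 620.0300 K
2*cp*1000*dT = 1247500.3600
V1^2 = 6776.2531
V2 = sqrt(1254276.6131) = 1119.9449 m/s

1119.9449 m/s


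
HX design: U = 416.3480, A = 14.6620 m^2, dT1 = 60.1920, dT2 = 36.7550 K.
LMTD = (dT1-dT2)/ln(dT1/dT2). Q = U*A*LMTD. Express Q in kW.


LMTD = 47.5140 K
Q = 416.3480 * 14.6620 * 47.5140 = 290048.9226 W = 290.0489 kW

290.0489 kW


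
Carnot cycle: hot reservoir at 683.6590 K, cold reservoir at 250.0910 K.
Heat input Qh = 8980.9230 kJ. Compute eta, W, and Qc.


eta = 1 - 250.0910/683.6590 = 0.6342
W = 0.6342 * 8980.9230 = 5695.5892 kJ
Qc = 8980.9230 - 5695.5892 = 3285.3338 kJ

eta = 63.4188%, W = 5695.5892 kJ, Qc = 3285.3338 kJ


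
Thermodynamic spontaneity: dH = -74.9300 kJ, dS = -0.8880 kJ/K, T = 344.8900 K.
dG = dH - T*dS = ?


T*dS = 344.8900 * -0.8880 = -306.2623 kJ
dG = -74.9300 + 306.2623 = 231.3323 kJ (non-spontaneous)

dG = 231.3323 kJ, non-spontaneous


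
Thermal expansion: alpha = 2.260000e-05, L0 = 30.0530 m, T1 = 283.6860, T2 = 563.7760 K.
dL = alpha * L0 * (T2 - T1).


dT = 280.0900 K
dL = 2.260000e-05 * 30.0530 * 280.0900 = 0.190237 m
L_final = 30.243237 m

dL = 0.190237 m


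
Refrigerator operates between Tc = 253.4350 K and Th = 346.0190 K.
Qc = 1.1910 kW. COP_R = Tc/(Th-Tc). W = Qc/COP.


COP = 253.4350 / 92.5840 = 2.7374
W = 1.1910 / 2.7374 = 0.4351 kW

COP = 2.7374, W = 0.4351 kW


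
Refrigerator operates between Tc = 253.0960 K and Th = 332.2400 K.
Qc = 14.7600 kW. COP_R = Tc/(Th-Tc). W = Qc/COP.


COP = 253.0960 / 79.1440 = 3.1979
W = 14.7600 / 3.1979 = 4.6155 kW

COP = 3.1979, W = 4.6155 kW


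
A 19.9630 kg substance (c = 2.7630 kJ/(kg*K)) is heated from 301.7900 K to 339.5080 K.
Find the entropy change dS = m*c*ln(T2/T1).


T2/T1 = 1.1250
ln(T2/T1) = 0.1178
dS = 19.9630 * 2.7630 * 0.1178 = 6.4957 kJ/K

6.4957 kJ/K


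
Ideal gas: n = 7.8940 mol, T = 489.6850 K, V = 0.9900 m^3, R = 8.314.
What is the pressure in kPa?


P = nRT/V = 7.8940 * 8.314 * 489.6850 / 0.9900
= 32138.3772 / 0.9900 = 32463.0072 Pa = 32.4630 kPa

32.4630 kPa


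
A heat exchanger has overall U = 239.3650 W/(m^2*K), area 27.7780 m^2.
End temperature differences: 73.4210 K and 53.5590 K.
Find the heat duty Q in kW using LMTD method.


LMTD = 62.9688 K
Q = 239.3650 * 27.7780 * 62.9688 = 418684.5224 W = 418.6845 kW

418.6845 kW


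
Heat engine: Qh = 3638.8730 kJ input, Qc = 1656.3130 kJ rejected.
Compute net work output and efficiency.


W = 3638.8730 - 1656.3130 = 1982.5600 kJ
eta = 1982.5600 / 3638.8730 = 0.5448 = 54.4828%

W = 1982.5600 kJ, eta = 54.4828%


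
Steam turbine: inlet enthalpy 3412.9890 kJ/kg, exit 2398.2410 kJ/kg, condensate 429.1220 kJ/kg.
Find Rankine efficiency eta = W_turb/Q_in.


W = 1014.7480 kJ/kg
Q_in = 2983.8670 kJ/kg
eta = 0.3401 = 34.0078%

eta = 34.0078%


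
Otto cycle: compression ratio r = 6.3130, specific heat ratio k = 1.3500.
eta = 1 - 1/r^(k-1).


r^(k-1) = 1.9058
eta = 1 - 1/1.9058 = 0.4753 = 47.5292%

47.5292%


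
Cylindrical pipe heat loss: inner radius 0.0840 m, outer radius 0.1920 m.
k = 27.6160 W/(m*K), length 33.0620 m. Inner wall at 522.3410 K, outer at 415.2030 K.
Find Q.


dT = 107.1380 K
ln(ro/ri) = 0.8267
Q = 2*pi*27.6160*33.0620*107.1380 / 0.8267 = 743492.5440 W

743492.5440 W


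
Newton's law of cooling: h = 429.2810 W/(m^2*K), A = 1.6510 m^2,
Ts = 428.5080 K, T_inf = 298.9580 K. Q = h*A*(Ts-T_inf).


dT = 129.5500 K
Q = 429.2810 * 1.6510 * 129.5500 = 91817.6467 W

91817.6467 W


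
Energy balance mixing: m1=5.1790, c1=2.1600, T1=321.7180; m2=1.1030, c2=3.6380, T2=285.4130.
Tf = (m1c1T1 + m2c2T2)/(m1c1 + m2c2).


num = 4744.2242
den = 15.1994
Tf = 312.1333 K

312.1333 K


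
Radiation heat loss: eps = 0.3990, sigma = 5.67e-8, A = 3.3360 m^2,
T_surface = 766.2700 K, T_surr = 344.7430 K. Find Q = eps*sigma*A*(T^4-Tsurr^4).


T^4 = 3.4477e+11
Tsurr^4 = 1.4125e+10
Q = 0.3990 * 5.67e-8 * 3.3360 * 3.3064e+11 = 24954.1034 W

24954.1034 W


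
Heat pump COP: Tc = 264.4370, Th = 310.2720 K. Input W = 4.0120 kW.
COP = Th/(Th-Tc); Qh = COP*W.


COP = 310.2720 / 45.8350 = 6.7693
Qh = 6.7693 * 4.0120 = 27.1585 kW

COP = 6.7693, Qh = 27.1585 kW


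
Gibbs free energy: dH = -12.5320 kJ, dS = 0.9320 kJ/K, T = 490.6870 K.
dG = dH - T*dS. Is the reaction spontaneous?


T*dS = 490.6870 * 0.9320 = 457.3203 kJ
dG = -12.5320 - 457.3203 = -469.8523 kJ (spontaneous)

dG = -469.8523 kJ, spontaneous


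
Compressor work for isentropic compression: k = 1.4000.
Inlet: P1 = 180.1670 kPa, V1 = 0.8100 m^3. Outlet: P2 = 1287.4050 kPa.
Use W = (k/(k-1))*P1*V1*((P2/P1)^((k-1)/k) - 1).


(k-1)/k = 0.2857
(P2/P1)^exp = 1.7539
W = 3.5000 * 180.1670 * 0.8100 * (1.7539 - 1) = 385.0857 kJ

385.0857 kJ


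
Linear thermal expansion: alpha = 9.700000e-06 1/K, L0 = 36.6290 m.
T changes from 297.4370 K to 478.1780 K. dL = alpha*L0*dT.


dT = 180.7410 K
dL = 9.700000e-06 * 36.6290 * 180.7410 = 0.064218 m
L_final = 36.693218 m

dL = 0.064218 m


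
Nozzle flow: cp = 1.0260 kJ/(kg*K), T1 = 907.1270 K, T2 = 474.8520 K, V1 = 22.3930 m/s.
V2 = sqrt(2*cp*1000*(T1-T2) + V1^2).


dT = 432.2750 K
2*cp*1000*dT = 887028.3000
V1^2 = 501.4464
V2 = sqrt(887529.7464) = 942.0880 m/s

942.0880 m/s


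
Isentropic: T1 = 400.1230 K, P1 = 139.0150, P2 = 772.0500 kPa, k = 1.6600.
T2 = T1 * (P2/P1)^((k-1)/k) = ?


(k-1)/k = 0.3976
(P2/P1)^exp = 1.9771
T2 = 400.1230 * 1.9771 = 791.1027 K

791.1027 K


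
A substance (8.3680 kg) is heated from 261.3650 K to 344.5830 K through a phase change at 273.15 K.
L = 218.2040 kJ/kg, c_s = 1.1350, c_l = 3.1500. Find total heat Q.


Q1 (sensible, solid) = 8.3680 * 1.1350 * 11.7850 = 111.9302 kJ
Q2 (latent) = 8.3680 * 218.2040 = 1825.9311 kJ
Q3 (sensible, liquid) = 8.3680 * 3.1500 * 71.4330 = 1882.9167 kJ
Q_total = 3820.7780 kJ

3820.7780 kJ


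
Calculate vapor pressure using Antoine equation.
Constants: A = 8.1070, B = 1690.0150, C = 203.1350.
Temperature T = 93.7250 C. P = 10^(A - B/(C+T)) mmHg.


C+T = 296.8600
B/(C+T) = 5.6930
log10(P) = 8.1070 - 5.6930 = 2.4140
P = 10^2.4140 = 259.4360 mmHg

259.4360 mmHg


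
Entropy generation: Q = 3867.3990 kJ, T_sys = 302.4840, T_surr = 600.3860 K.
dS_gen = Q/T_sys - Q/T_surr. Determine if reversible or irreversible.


dS_sys = 3867.3990/302.4840 = 12.7855 kJ/K
dS_surr = -3867.3990/600.3860 = -6.4415 kJ/K
dS_gen = 12.7855 - 6.4415 = 6.3439 kJ/K (irreversible)

dS_gen = 6.3439 kJ/K, irreversible


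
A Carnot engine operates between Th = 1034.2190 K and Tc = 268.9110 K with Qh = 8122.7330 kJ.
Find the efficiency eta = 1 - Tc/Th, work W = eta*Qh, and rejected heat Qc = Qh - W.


eta = 1 - 268.9110/1034.2190 = 0.7400
W = 0.7400 * 8122.7330 = 6010.7120 kJ
Qc = 8122.7330 - 6010.7120 = 2112.0210 kJ

eta = 73.9986%, W = 6010.7120 kJ, Qc = 2112.0210 kJ


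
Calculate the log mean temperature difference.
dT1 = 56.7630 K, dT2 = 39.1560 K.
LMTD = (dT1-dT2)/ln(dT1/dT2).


dT1/dT2 = 1.4497
ln(dT1/dT2) = 0.3713
LMTD = 17.6070 / 0.3713 = 47.4159 K

47.4159 K


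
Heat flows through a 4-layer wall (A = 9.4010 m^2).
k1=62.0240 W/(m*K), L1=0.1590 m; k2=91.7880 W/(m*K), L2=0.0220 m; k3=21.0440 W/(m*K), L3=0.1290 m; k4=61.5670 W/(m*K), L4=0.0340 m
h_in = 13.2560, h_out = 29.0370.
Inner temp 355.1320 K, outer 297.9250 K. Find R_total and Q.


R_conv_in = 1/(13.2560*9.4010) = 0.0080
R_1 = 0.1590/(62.0240*9.4010) = 0.0003
R_2 = 0.0220/(91.7880*9.4010) = 2.5495e-05
R_3 = 0.1290/(21.0440*9.4010) = 0.0007
R_4 = 0.0340/(61.5670*9.4010) = 5.8743e-05
R_conv_out = 1/(29.0370*9.4010) = 0.0037
R_total = 0.0127 K/W
Q = 57.2070 / 0.0127 = 4505.6535 W

R_total = 0.0127 K/W, Q = 4505.6535 W


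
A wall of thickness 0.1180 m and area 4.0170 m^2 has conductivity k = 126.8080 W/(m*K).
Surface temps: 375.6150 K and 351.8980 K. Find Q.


dT = 23.7170 K
Q = 126.8080 * 4.0170 * 23.7170 / 0.1180 = 102382.6181 W

102382.6181 W


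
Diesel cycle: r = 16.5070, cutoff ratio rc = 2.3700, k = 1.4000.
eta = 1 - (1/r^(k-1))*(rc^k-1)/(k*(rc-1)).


r^(k-1) = 3.0695
rc^k = 3.3469
eta = 0.6014 = 60.1355%

60.1355%


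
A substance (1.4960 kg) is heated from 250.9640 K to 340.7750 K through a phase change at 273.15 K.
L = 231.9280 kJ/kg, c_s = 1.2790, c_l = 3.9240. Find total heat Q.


Q1 (sensible, solid) = 1.4960 * 1.2790 * 22.1860 = 42.4503 kJ
Q2 (latent) = 1.4960 * 231.9280 = 346.9643 kJ
Q3 (sensible, liquid) = 1.4960 * 3.9240 * 67.6250 = 396.9793 kJ
Q_total = 786.3939 kJ

786.3939 kJ


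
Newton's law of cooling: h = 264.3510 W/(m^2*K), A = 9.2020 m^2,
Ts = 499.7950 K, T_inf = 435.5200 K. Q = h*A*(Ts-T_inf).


dT = 64.2750 K
Q = 264.3510 * 9.2020 * 64.2750 = 156352.6592 W

156352.6592 W


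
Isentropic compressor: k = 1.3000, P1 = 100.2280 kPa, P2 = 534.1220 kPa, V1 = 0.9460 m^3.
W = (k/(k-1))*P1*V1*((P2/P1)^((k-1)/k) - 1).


(k-1)/k = 0.2308
(P2/P1)^exp = 1.4713
W = 4.3333 * 100.2280 * 0.9460 * (1.4713 - 1) = 193.6248 kJ

193.6248 kJ


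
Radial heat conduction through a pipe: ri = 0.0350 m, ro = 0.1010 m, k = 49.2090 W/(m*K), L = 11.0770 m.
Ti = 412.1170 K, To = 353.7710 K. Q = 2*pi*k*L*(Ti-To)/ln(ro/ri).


dT = 58.3460 K
ln(ro/ri) = 1.0598
Q = 2*pi*49.2090*11.0770*58.3460 / 1.0598 = 188558.0264 W

188558.0264 W


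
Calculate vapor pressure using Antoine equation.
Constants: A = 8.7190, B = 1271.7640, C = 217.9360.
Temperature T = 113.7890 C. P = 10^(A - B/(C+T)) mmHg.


C+T = 331.7250
B/(C+T) = 3.8338
log10(P) = 8.7190 - 3.8338 = 4.8852
P = 10^4.8852 = 76773.2566 mmHg

76773.2566 mmHg


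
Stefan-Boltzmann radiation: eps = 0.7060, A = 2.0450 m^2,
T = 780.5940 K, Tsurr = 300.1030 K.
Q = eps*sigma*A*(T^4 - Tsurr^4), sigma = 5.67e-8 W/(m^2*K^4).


T^4 = 3.7128e+11
Tsurr^4 = 8.1111e+09
Q = 0.7060 * 5.67e-8 * 2.0450 * 3.6317e+11 = 29729.5921 W

29729.5921 W


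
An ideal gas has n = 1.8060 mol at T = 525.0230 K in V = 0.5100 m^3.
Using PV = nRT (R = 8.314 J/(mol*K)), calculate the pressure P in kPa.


P = nRT/V = 1.8060 * 8.314 * 525.0230 / 0.5100
= 7883.2644 / 0.5100 = 15457.3813 Pa = 15.4574 kPa

15.4574 kPa


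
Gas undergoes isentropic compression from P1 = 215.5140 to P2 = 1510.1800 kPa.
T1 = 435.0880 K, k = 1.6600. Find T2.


(k-1)/k = 0.3976
(P2/P1)^exp = 2.1686
T2 = 435.0880 * 2.1686 = 943.5413 K

943.5413 K


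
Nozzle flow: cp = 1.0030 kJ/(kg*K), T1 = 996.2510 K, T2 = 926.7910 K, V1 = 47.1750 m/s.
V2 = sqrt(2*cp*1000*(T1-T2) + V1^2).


dT = 69.4600 K
2*cp*1000*dT = 139336.7600
V1^2 = 2225.4806
V2 = sqrt(141562.2406) = 376.2476 m/s

376.2476 m/s


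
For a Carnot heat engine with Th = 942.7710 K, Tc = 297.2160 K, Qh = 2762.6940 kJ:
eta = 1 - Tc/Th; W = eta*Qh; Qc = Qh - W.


eta = 1 - 297.2160/942.7710 = 0.6847
W = 0.6847 * 2762.6940 = 1891.7329 kJ
Qc = 2762.6940 - 1891.7329 = 870.9611 kJ

eta = 68.4742%, W = 1891.7329 kJ, Qc = 870.9611 kJ


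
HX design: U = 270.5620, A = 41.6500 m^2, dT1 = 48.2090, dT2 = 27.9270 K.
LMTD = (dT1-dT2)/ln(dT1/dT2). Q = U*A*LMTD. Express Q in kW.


LMTD = 37.1498 K
Q = 270.5620 * 41.6500 * 37.1498 = 418637.6772 W = 418.6377 kW

418.6377 kW


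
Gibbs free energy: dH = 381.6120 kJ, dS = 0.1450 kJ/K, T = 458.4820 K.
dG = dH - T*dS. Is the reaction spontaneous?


T*dS = 458.4820 * 0.1450 = 66.4799 kJ
dG = 381.6120 - 66.4799 = 315.1321 kJ (non-spontaneous)

dG = 315.1321 kJ, non-spontaneous


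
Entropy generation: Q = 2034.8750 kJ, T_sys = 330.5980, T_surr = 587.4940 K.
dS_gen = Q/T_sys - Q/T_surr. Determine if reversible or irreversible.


dS_sys = 2034.8750/330.5980 = 6.1551 kJ/K
dS_surr = -2034.8750/587.4940 = -3.4637 kJ/K
dS_gen = 6.1551 - 3.4637 = 2.6915 kJ/K (irreversible)

dS_gen = 2.6915 kJ/K, irreversible


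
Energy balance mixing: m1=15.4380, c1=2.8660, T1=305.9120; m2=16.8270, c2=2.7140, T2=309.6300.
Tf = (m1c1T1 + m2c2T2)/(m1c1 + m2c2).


num = 27675.5015
den = 89.9138
Tf = 307.8004 K

307.8004 K


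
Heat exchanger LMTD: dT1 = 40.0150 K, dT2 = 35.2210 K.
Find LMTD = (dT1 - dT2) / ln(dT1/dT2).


dT1/dT2 = 1.1361
ln(dT1/dT2) = 0.1276
LMTD = 4.7940 / 0.1276 = 37.5670 K

37.5670 K


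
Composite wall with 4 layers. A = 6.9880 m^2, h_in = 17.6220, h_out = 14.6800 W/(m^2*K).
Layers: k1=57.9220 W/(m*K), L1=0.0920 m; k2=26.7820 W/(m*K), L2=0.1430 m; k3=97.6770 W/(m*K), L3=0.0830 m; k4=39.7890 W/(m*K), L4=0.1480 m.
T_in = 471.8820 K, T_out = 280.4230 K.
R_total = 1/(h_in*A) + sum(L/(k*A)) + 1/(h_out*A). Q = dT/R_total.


R_conv_in = 1/(17.6220*6.9880) = 0.0081
R_1 = 0.0920/(57.9220*6.9880) = 0.0002
R_2 = 0.1430/(26.7820*6.9880) = 0.0008
R_3 = 0.0830/(97.6770*6.9880) = 0.0001
R_4 = 0.1480/(39.7890*6.9880) = 0.0005
R_conv_out = 1/(14.6800*6.9880) = 0.0097
R_total = 0.0195 K/W
Q = 191.4590 / 0.0195 = 9811.3362 W

R_total = 0.0195 K/W, Q = 9811.3362 W


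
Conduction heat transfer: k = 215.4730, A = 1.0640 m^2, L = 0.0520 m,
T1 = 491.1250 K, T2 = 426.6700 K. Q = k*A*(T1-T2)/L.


dT = 64.4550 K
Q = 215.4730 * 1.0640 * 64.4550 / 0.0520 = 284176.2346 W

284176.2346 W


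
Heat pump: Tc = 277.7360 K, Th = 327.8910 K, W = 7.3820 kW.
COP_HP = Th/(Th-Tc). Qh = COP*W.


COP = 327.8910 / 50.1550 = 6.5376
Qh = 6.5376 * 7.3820 = 48.2602 kW

COP = 6.5376, Qh = 48.2602 kW


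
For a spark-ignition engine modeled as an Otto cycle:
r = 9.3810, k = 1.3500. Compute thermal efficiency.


r^(k-1) = 2.1892
eta = 1 - 1/2.1892 = 0.5432 = 54.3214%

54.3214%


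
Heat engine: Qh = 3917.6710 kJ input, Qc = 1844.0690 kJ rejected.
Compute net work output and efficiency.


W = 3917.6710 - 1844.0690 = 2073.6020 kJ
eta = 2073.6020 / 3917.6710 = 0.5293 = 52.9295%

W = 2073.6020 kJ, eta = 52.9295%


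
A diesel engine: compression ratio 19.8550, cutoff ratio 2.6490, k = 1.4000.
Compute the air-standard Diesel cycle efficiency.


r^(k-1) = 3.3048
rc^k = 3.9112
eta = 0.6184 = 61.8423%

61.8423%


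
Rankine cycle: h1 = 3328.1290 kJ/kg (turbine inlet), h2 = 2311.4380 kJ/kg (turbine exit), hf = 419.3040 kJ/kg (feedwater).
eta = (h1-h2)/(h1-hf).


W = 1016.6910 kJ/kg
Q_in = 2908.8250 kJ/kg
eta = 0.3495 = 34.9519%

eta = 34.9519%


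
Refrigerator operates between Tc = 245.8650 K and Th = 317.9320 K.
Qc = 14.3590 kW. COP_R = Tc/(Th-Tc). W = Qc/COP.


COP = 245.8650 / 72.0670 = 3.4116
W = 14.3590 / 3.4116 = 4.2089 kW

COP = 3.4116, W = 4.2089 kW


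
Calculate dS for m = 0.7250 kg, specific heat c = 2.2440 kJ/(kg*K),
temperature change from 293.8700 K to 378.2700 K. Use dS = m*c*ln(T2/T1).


T2/T1 = 1.2872
ln(T2/T1) = 0.2525
dS = 0.7250 * 2.2440 * 0.2525 = 0.4107 kJ/K

0.4107 kJ/K


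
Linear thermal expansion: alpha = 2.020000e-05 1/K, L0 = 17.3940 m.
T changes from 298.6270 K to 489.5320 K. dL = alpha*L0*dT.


dT = 190.9050 K
dL = 2.020000e-05 * 17.3940 * 190.9050 = 0.067076 m
L_final = 17.461076 m

dL = 0.067076 m


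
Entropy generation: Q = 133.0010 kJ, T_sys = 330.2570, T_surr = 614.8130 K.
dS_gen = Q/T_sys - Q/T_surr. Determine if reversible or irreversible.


dS_sys = 133.0010/330.2570 = 0.4027 kJ/K
dS_surr = -133.0010/614.8130 = -0.2163 kJ/K
dS_gen = 0.4027 - 0.2163 = 0.1864 kJ/K (irreversible)

dS_gen = 0.1864 kJ/K, irreversible


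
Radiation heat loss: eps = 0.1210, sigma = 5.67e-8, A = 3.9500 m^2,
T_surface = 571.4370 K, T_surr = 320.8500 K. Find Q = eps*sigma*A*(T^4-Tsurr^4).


T^4 = 1.0663e+11
Tsurr^4 = 1.0598e+10
Q = 0.1210 * 5.67e-8 * 3.9500 * 9.6031e+10 = 2602.4152 W

2602.4152 W


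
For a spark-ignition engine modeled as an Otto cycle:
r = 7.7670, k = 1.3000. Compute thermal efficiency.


r^(k-1) = 1.8496
eta = 1 - 1/1.8496 = 0.4593 = 45.9340%

45.9340%


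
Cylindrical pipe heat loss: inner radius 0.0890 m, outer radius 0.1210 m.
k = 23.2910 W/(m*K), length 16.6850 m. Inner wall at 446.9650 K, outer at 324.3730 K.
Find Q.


dT = 122.5920 K
ln(ro/ri) = 0.3072
Q = 2*pi*23.2910*16.6850*122.5920 / 0.3072 = 974540.5644 W

974540.5644 W


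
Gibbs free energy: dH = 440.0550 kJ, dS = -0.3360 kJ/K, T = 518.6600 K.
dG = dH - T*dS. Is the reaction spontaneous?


T*dS = 518.6600 * -0.3360 = -174.2698 kJ
dG = 440.0550 + 174.2698 = 614.3248 kJ (non-spontaneous)

dG = 614.3248 kJ, non-spontaneous


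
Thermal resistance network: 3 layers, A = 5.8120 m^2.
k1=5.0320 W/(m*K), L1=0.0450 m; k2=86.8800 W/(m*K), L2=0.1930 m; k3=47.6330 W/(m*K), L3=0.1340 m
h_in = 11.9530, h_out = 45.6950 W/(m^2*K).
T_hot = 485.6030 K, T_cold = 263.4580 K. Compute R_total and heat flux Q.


R_conv_in = 1/(11.9530*5.8120) = 0.0144
R_1 = 0.0450/(5.0320*5.8120) = 0.0015
R_2 = 0.1930/(86.8800*5.8120) = 0.0004
R_3 = 0.1340/(47.6330*5.8120) = 0.0005
R_conv_out = 1/(45.6950*5.8120) = 0.0038
R_total = 0.0206 K/W
Q = 222.1450 / 0.0206 = 10802.1944 W

R_total = 0.0206 K/W, Q = 10802.1944 W


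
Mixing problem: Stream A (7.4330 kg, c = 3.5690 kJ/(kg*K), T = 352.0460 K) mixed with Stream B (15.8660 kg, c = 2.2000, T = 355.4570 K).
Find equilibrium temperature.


num = 21746.5067
den = 61.4336
Tf = 353.9841 K

353.9841 K


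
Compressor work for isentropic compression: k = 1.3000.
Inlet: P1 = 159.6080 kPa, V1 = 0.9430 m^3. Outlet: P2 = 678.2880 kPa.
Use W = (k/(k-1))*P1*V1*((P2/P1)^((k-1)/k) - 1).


(k-1)/k = 0.2308
(P2/P1)^exp = 1.3964
W = 4.3333 * 159.6080 * 0.9430 * (1.3964 - 1) = 258.5287 kJ

258.5287 kJ


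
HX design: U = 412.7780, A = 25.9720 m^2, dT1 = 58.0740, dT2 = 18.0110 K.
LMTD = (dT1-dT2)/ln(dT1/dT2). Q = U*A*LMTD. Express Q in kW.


LMTD = 34.2204 K
Q = 412.7780 * 25.9720 * 34.2204 = 366865.3218 W = 366.8653 kW

366.8653 kW


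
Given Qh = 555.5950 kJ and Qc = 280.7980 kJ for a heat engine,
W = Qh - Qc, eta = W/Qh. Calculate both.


W = 555.5950 - 280.7980 = 274.7970 kJ
eta = 274.7970 / 555.5950 = 0.4946 = 49.4599%

W = 274.7970 kJ, eta = 49.4599%


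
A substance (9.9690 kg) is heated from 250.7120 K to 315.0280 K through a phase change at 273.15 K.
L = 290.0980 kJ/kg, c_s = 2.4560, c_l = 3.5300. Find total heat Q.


Q1 (sensible, solid) = 9.9690 * 2.4560 * 22.4380 = 549.3689 kJ
Q2 (latent) = 9.9690 * 290.0980 = 2891.9870 kJ
Q3 (sensible, liquid) = 9.9690 * 3.5300 * 41.8780 = 1473.7107 kJ
Q_total = 4915.0666 kJ

4915.0666 kJ


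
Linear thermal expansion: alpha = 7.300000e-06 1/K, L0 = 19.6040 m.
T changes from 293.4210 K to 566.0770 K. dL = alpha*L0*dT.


dT = 272.6560 K
dL = 7.300000e-06 * 19.6040 * 272.6560 = 0.039020 m
L_final = 19.643020 m

dL = 0.039020 m


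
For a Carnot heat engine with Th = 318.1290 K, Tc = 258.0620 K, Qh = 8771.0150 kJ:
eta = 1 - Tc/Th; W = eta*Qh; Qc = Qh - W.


eta = 1 - 258.0620/318.1290 = 0.1888
W = 0.1888 * 8771.0150 = 1656.0847 kJ
Qc = 8771.0150 - 1656.0847 = 7114.9303 kJ

eta = 18.8813%, W = 1656.0847 kJ, Qc = 7114.9303 kJ


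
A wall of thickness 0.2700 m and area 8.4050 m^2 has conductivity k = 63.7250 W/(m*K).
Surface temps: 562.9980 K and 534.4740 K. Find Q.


dT = 28.5240 K
Q = 63.7250 * 8.4050 * 28.5240 / 0.2700 = 56584.0756 W

56584.0756 W


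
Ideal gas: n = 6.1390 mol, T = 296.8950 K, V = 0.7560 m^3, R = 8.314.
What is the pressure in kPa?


P = nRT/V = 6.1390 * 8.314 * 296.8950 / 0.7560
= 15153.4157 / 0.7560 = 20044.2007 Pa = 20.0442 kPa

20.0442 kPa


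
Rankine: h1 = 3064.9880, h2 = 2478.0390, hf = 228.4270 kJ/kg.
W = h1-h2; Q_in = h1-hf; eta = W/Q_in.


W = 586.9490 kJ/kg
Q_in = 2836.5610 kJ/kg
eta = 0.2069 = 20.6923%

eta = 20.6923%


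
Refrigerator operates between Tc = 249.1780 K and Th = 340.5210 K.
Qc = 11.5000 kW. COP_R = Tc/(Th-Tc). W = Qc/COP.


COP = 249.1780 / 91.3430 = 2.7279
W = 11.5000 / 2.7279 = 4.2156 kW

COP = 2.7279, W = 4.2156 kW


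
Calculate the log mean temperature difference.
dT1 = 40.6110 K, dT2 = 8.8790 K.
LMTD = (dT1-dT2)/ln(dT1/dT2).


dT1/dT2 = 4.5738
ln(dT1/dT2) = 1.5204
LMTD = 31.7320 / 1.5204 = 20.8715 K

20.8715 K


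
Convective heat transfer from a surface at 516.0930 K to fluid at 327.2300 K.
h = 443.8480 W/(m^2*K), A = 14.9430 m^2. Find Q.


dT = 188.8630 K
Q = 443.8480 * 14.9430 * 188.8630 = 1252618.8639 W

1252618.8639 W


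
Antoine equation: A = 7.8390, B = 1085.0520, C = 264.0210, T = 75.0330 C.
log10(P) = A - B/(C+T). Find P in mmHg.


C+T = 339.0540
B/(C+T) = 3.2002
log10(P) = 7.8390 - 3.2002 = 4.6388
P = 10^4.6388 = 43527.7691 mmHg

43527.7691 mmHg


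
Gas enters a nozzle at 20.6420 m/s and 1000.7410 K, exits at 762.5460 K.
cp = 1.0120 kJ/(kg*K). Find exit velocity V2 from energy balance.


dT = 238.1950 K
2*cp*1000*dT = 482106.6800
V1^2 = 426.0922
V2 = sqrt(482532.7722) = 694.6458 m/s

694.6458 m/s


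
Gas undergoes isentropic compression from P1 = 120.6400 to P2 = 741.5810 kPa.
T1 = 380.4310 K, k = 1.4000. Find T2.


(k-1)/k = 0.2857
(P2/P1)^exp = 1.6801
T2 = 380.4310 * 1.6801 = 639.1597 K

639.1597 K


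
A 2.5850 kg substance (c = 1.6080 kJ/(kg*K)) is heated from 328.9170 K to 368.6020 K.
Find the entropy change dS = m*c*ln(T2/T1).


T2/T1 = 1.1207
ln(T2/T1) = 0.1139
dS = 2.5850 * 1.6080 * 0.1139 = 0.4735 kJ/K

0.4735 kJ/K
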